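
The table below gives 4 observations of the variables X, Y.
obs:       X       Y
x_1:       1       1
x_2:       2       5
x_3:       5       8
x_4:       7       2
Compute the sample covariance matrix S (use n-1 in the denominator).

Step 1 — column means:
  mean(X) = (1 + 2 + 5 + 7) / 4 = 15/4 = 3.75
  mean(Y) = (1 + 5 + 8 + 2) / 4 = 16/4 = 4

Step 2 — sample covariance S[i,j] = (1/(n-1)) · Σ_k (x_{k,i} - mean_i) · (x_{k,j} - mean_j), with n-1 = 3.
  S[X,X] = ((-2.75)·(-2.75) + (-1.75)·(-1.75) + (1.25)·(1.25) + (3.25)·(3.25)) / 3 = 22.75/3 = 7.5833
  S[X,Y] = ((-2.75)·(-3) + (-1.75)·(1) + (1.25)·(4) + (3.25)·(-2)) / 3 = 5/3 = 1.6667
  S[Y,Y] = ((-3)·(-3) + (1)·(1) + (4)·(4) + (-2)·(-2)) / 3 = 30/3 = 10

S is symmetric (S[j,i] = S[i,j]). Assembling:

S = [[7.5833, 1.6667],
 [1.6667, 10]]


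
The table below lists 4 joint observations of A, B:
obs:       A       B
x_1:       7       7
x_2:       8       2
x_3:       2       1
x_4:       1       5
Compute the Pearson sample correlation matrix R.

Step 1 — column means:
  mean(A) = (7 + 8 + 2 + 1) / 4 = 18/4 = 4.5
  mean(B) = (7 + 2 + 1 + 5) / 4 = 15/4 = 3.75

Step 2 — sample variances and covariances s[i,j] = (1/(n-1)) · Σ_k (x_{k,i} - mean_i) · (x_{k,j} - mean_j), with n-1 = 3:
  s[A,A] = ((2.5)·(2.5) + (3.5)·(3.5) + (-2.5)·(-2.5) + (-3.5)·(-3.5)) / 3 = 37/3 = 12.3333
  s[A,B] = ((2.5)·(3.25) + (3.5)·(-1.75) + (-2.5)·(-2.75) + (-3.5)·(1.25)) / 3 = 4.5/3 = 1.5
  s[B,B] = ((3.25)·(3.25) + (-1.75)·(-1.75) + (-2.75)·(-2.75) + (1.25)·(1.25)) / 3 = 22.75/3 = 7.5833
  Sample standard deviations s_i = √(s[i,i]):
  s(A) = √(12.3333) = 3.5119
  s(B) = √(7.5833) = 2.7538

Step 3 — r_{ij} = s_{ij} / (s_i · s_j):
  r[A,A] = 1 (diagonal).
  r[A,B] = 1.5 / (3.5119 · 2.7538) = 1.5 / 9.671 = 0.1551
  r[B,B] = 1 (diagonal).

R is symmetric with unit diagonal. Assembling:

R = [[1, 0.1551],
 [0.1551, 1]]


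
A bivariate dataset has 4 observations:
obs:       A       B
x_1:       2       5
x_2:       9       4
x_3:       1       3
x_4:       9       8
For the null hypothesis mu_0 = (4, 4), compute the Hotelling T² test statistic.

Step 1 — sample mean vector:
  mean(A) = (2 + 9 + 1 + 9) / 4 = 21/4 = 5.25
  mean(B) = (5 + 4 + 3 + 8) / 4 = 20/4 = 5
  x̄ = (5.25, 5),  deviation x̄ - mu_0 = (5.25, 5) - (4, 4) = (1.25, 1).

Step 2 — sample covariance matrix, S[i,j] = (1/(n-1)) · Σ_k (x_{k,i} - mean_i) · (x_{k,j} - mean_j), divisor n-1 = 3:
  S[A,A] = ((-3.25)·(-3.25) + (3.75)·(3.75) + (-4.25)·(-4.25) + (3.75)·(3.75)) / 3 = 56.75/3 = 18.9167
  S[A,B] = ((-3.25)·(0) + (3.75)·(-1) + (-4.25)·(-2) + (3.75)·(3)) / 3 = 16/3 = 5.3333
  S[B,B] = ((0)·(0) + (-1)·(-1) + (-2)·(-2) + (3)·(3)) / 3 = 14/3 = 4.6667
  S = [[18.9167, 5.3333],
 [5.3333, 4.6667]].

Step 3 — invert S. det(S) = 18.9167·4.6667 - (5.3333)² = 59.8333.
  S^{-1} = (1/det) · [[d, -b], [-b, a]] = [[0.078, -0.0891],
 [-0.0891, 0.3162]].

Step 4 — quadratic form (x̄ - mu_0)^T · S^{-1} · (x̄ - mu_0):
  S^{-1} · (x̄ - mu_0) = (0.0084, 0.2047),
  (x̄ - mu_0)^T · [...] = (1.25)·(0.0084) + (1)·(0.2047) = 0.2152.

Step 5 — scale by n: T² = 4 · 0.2152 = 0.8607.

T² ≈ 0.8607


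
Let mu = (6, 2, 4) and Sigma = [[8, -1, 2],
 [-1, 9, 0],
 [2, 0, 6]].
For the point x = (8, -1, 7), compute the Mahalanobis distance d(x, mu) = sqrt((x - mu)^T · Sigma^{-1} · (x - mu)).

Step 1 — centre the observation: (x - mu) = (2, -3, 3).

Step 2 — invert Sigma (cofactor / det for 3×3, or solve directly):
  Sigma^{-1} = [[0.1385, 0.0154, -0.0462],
 [0.0154, 0.1128, -0.0051],
 [-0.0462, -0.0051, 0.1821]].

Step 3 — form the quadratic (x - mu)^T · Sigma^{-1} · (x - mu):
  Sigma^{-1} · (x - mu) = (0.0923, -0.3231, 0.4692).
  (x - mu)^T · [Sigma^{-1} · (x - mu)] = (2)·(0.0923) + (-3)·(-0.3231) + (3)·(0.4692) = 2.5615.

Step 4 — take square root: d = √(2.5615) ≈ 1.6005.

d(x, mu) = √(2.5615) ≈ 1.6005


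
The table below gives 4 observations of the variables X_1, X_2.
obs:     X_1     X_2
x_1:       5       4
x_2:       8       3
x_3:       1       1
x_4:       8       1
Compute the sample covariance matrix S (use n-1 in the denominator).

Step 1 — column means:
  mean(X_1) = (5 + 8 + 1 + 8) / 4 = 22/4 = 5.5
  mean(X_2) = (4 + 3 + 1 + 1) / 4 = 9/4 = 2.25

Step 2 — sample covariance S[i,j] = (1/(n-1)) · Σ_k (x_{k,i} - mean_i) · (x_{k,j} - mean_j), with n-1 = 3.
  S[X_1,X_1] = ((-0.5)·(-0.5) + (2.5)·(2.5) + (-4.5)·(-4.5) + (2.5)·(2.5)) / 3 = 33/3 = 11
  S[X_1,X_2] = ((-0.5)·(1.75) + (2.5)·(0.75) + (-4.5)·(-1.25) + (2.5)·(-1.25)) / 3 = 3.5/3 = 1.1667
  S[X_2,X_2] = ((1.75)·(1.75) + (0.75)·(0.75) + (-1.25)·(-1.25) + (-1.25)·(-1.25)) / 3 = 6.75/3 = 2.25

S is symmetric (S[j,i] = S[i,j]). Assembling:

S = [[11, 1.1667],
 [1.1667, 2.25]]


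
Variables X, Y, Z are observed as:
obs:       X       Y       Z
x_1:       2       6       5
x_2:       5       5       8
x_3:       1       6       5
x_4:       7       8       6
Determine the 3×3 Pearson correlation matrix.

Step 1 — column means:
  mean(X) = (2 + 5 + 1 + 7) / 4 = 15/4 = 3.75
  mean(Y) = (6 + 5 + 6 + 8) / 4 = 25/4 = 6.25
  mean(Z) = (5 + 8 + 5 + 6) / 4 = 24/4 = 6

Step 2 — sample variances and covariances s[i,j] = (1/(n-1)) · Σ_k (x_{k,i} - mean_i) · (x_{k,j} - mean_j), with n-1 = 3:
  s[X,X] = ((-1.75)·(-1.75) + (1.25)·(1.25) + (-2.75)·(-2.75) + (3.25)·(3.25)) / 3 = 22.75/3 = 7.5833
  s[X,Y] = ((-1.75)·(-0.25) + (1.25)·(-1.25) + (-2.75)·(-0.25) + (3.25)·(1.75)) / 3 = 5.25/3 = 1.75
  s[X,Z] = ((-1.75)·(-1) + (1.25)·(2) + (-2.75)·(-1) + (3.25)·(0)) / 3 = 7/3 = 2.3333
  s[Y,Y] = ((-0.25)·(-0.25) + (-1.25)·(-1.25) + (-0.25)·(-0.25) + (1.75)·(1.75)) / 3 = 4.75/3 = 1.5833
  s[Y,Z] = ((-0.25)·(-1) + (-1.25)·(2) + (-0.25)·(-1) + (1.75)·(0)) / 3 = -2/3 = -0.6667
  s[Z,Z] = ((-1)·(-1) + (2)·(2) + (-1)·(-1) + (0)·(0)) / 3 = 6/3 = 2
  Sample standard deviations s_i = √(s[i,i]):
  s(X) = √(7.5833) = 2.7538
  s(Y) = √(1.5833) = 1.2583
  s(Z) = √(2) = 1.4142

Step 3 — r_{ij} = s_{ij} / (s_i · s_j):
  r[X,X] = 1 (diagonal).
  r[X,Y] = 1.75 / (2.7538 · 1.2583) = 1.75 / 3.4651 = 0.505
  r[X,Z] = 2.3333 / (2.7538 · 1.4142) = 2.3333 / 3.8944 = 0.5991
  r[Y,Y] = 1 (diagonal).
  r[Y,Z] = -0.6667 / (1.2583 · 1.4142) = -0.6667 / 1.7795 = -0.3746
  r[Z,Z] = 1 (diagonal).

R is symmetric with unit diagonal. Assembling:

R = [[1, 0.505, 0.5991],
 [0.505, 1, -0.3746],
 [0.5991, -0.3746, 1]]


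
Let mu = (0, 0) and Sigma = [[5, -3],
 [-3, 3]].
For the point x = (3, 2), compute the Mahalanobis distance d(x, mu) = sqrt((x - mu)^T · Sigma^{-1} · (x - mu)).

Step 1 — centre the observation: (x - mu) = (3, 2).

Step 2 — invert Sigma. det(Sigma) = 5·3 - (-3)² = 6.
  Sigma^{-1} = (1/det) · [[d, -b], [-b, a]] = [[0.5, 0.5],
 [0.5, 0.8333]].

Step 3 — form the quadratic (x - mu)^T · Sigma^{-1} · (x - mu):
  Sigma^{-1} · (x - mu) = (2.5, 3.1667).
  (x - mu)^T · [Sigma^{-1} · (x - mu)] = (3)·(2.5) + (2)·(3.1667) = 13.8333.

Step 4 — take square root: d = √(13.8333) ≈ 3.7193.

d(x, mu) = √(13.8333) ≈ 3.7193


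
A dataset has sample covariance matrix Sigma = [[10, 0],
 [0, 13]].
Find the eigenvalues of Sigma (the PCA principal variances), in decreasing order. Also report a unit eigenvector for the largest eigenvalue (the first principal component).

Step 1 — characteristic polynomial of 2×2 Sigma:
  det(Sigma - λI) = λ² - trace · λ + det = 0.
  trace = 10 + 13 = 23, det = 10·13 - (0)² = 130.
Step 2 — discriminant:
  Δ = trace² - 4·det = 529 - 520 = 9.
Step 3 — eigenvalues:
  λ = (trace ± √Δ)/2 = (23 ± 3)/2,
  λ_1 = 13,  λ_2 = 10.

Step 4 — unit eigenvector for λ_1: Sigma is diagonal, so its eigenvectors are the coordinate axes. λ_1 = 13 is the diagonal entry on the second coordinate axis, hence
  v_1 = (0, 1) (||v_1|| = 1).

λ_1 = 13,  λ_2 = 10;  v_1 ≈ (0, 1)


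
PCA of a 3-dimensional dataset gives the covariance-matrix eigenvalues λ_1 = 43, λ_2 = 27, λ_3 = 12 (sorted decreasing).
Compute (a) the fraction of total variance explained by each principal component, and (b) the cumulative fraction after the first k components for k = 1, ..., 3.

Step 1 — total variance = trace(Sigma) = Σ λ_i = 43 + 27 + 12 = 82.

Step 2 — fraction explained by component i = λ_i / Σ λ:
  PC1: 43/82 = 0.5244
  PC2: 27/82 = 0.3293
  PC3: 12/82 = 0.1463

Step 3 — cumulative fraction after k components = (λ_1 + ... + λ_k) / Σ λ:
  k = 1: 43/82 = 0.5244
  k = 2: (43 + 27)/82 = 70/82 = 0.8537
  k = 3: (43 + 27 + 12)/82 = 82/82 = 1

Summary (fraction, with percent):

explained: PC1 0.5244 (52.44%), PC2 0.3293 (32.93%), PC3 0.1463 (14.63%);  cumulative: 0.5244, 0.8537, 1


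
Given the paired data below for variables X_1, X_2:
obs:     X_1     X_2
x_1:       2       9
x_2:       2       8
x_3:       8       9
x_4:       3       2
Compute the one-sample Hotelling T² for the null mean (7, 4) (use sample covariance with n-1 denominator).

Step 1 — sample mean vector:
  mean(X_1) = (2 + 2 + 8 + 3) / 4 = 15/4 = 3.75
  mean(X_2) = (9 + 8 + 9 + 2) / 4 = 28/4 = 7
  x̄ = (3.75, 7),  deviation x̄ - mu_0 = (3.75, 7) - (7, 4) = (-3.25, 3).

Step 2 — sample covariance matrix, S[i,j] = (1/(n-1)) · Σ_k (x_{k,i} - mean_i) · (x_{k,j} - mean_j), divisor n-1 = 3:
  S[X_1,X_1] = ((-1.75)·(-1.75) + (-1.75)·(-1.75) + (4.25)·(4.25) + (-0.75)·(-0.75)) / 3 = 24.75/3 = 8.25
  S[X_1,X_2] = ((-1.75)·(2) + (-1.75)·(1) + (4.25)·(2) + (-0.75)·(-5)) / 3 = 7/3 = 2.3333
  S[X_2,X_2] = ((2)·(2) + (1)·(1) + (2)·(2) + (-5)·(-5)) / 3 = 34/3 = 11.3333
  S = [[8.25, 2.3333],
 [2.3333, 11.3333]].

Step 3 — invert S. det(S) = 8.25·11.3333 - (2.3333)² = 88.0556.
  S^{-1} = (1/det) · [[d, -b], [-b, a]] = [[0.1287, -0.0265],
 [-0.0265, 0.0937]].

Step 4 — quadratic form (x̄ - mu_0)^T · S^{-1} · (x̄ - mu_0):
  S^{-1} · (x̄ - mu_0) = (-0.4978, 0.3672),
  (x̄ - mu_0)^T · [...] = (-3.25)·(-0.4978) + (3)·(0.3672) = 2.7194.

Step 5 — scale by n: T² = 4 · 2.7194 = 10.8776.

T² ≈ 10.8776


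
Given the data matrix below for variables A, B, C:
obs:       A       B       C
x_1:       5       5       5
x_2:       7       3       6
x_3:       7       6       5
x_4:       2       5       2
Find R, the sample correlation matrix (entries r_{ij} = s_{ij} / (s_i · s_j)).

Step 1 — column means:
  mean(A) = (5 + 7 + 7 + 2) / 4 = 21/4 = 5.25
  mean(B) = (5 + 3 + 6 + 5) / 4 = 19/4 = 4.75
  mean(C) = (5 + 6 + 5 + 2) / 4 = 18/4 = 4.5

Step 2 — sample variances and covariances s[i,j] = (1/(n-1)) · Σ_k (x_{k,i} - mean_i) · (x_{k,j} - mean_j), with n-1 = 3:
  s[A,A] = ((-0.25)·(-0.25) + (1.75)·(1.75) + (1.75)·(1.75) + (-3.25)·(-3.25)) / 3 = 16.75/3 = 5.5833
  s[A,B] = ((-0.25)·(0.25) + (1.75)·(-1.75) + (1.75)·(1.25) + (-3.25)·(0.25)) / 3 = -1.75/3 = -0.5833
  s[A,C] = ((-0.25)·(0.5) + (1.75)·(1.5) + (1.75)·(0.5) + (-3.25)·(-2.5)) / 3 = 11.5/3 = 3.8333
  s[B,B] = ((0.25)·(0.25) + (-1.75)·(-1.75) + (1.25)·(1.25) + (0.25)·(0.25)) / 3 = 4.75/3 = 1.5833
  s[B,C] = ((0.25)·(0.5) + (-1.75)·(1.5) + (1.25)·(0.5) + (0.25)·(-2.5)) / 3 = -2.5/3 = -0.8333
  s[C,C] = ((0.5)·(0.5) + (1.5)·(1.5) + (0.5)·(0.5) + (-2.5)·(-2.5)) / 3 = 9/3 = 3
  Sample standard deviations s_i = √(s[i,i]):
  s(A) = √(5.5833) = 2.3629
  s(B) = √(1.5833) = 1.2583
  s(C) = √(3) = 1.7321

Step 3 — r_{ij} = s_{ij} / (s_i · s_j):
  r[A,A] = 1 (diagonal).
  r[A,B] = -0.5833 / (2.3629 · 1.2583) = -0.5833 / 2.9733 = -0.1962
  r[A,C] = 3.8333 / (2.3629 · 1.7321) = 3.8333 / 4.0927 = 0.9366
  r[B,B] = 1 (diagonal).
  r[B,C] = -0.8333 / (1.2583 · 1.7321) = -0.8333 / 2.1794 = -0.3824
  r[C,C] = 1 (diagonal).

R is symmetric with unit diagonal. Assembling:

R = [[1, -0.1962, 0.9366],
 [-0.1962, 1, -0.3824],
 [0.9366, -0.3824, 1]]


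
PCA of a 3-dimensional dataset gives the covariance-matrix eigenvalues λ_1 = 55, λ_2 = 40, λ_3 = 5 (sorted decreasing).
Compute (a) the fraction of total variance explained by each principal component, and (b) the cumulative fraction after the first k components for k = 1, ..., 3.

Step 1 — total variance = trace(Sigma) = Σ λ_i = 55 + 40 + 5 = 100.

Step 2 — fraction explained by component i = λ_i / Σ λ:
  PC1: 55/100 = 0.55
  PC2: 40/100 = 0.4
  PC3: 5/100 = 0.05

Step 3 — cumulative fraction after k components = (λ_1 + ... + λ_k) / Σ λ:
  k = 1: 55/100 = 0.55
  k = 2: (55 + 40)/100 = 95/100 = 0.95
  k = 3: (55 + 40 + 5)/100 = 100/100 = 1

Summary (fraction, with percent):

explained: PC1 0.55 (55%), PC2 0.4 (40%), PC3 0.05 (5%);  cumulative: 0.55, 0.95, 1


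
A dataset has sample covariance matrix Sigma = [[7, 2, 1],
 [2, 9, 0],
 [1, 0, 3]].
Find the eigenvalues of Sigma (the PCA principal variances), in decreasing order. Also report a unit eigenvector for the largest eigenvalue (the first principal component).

Step 1 — characteristic polynomial p(λ) = det(λI - Sigma) = λ³ - tr·λ² + c_1·λ - det, where tr = trace, c_1 = sum of the principal 2×2 minors, det = det(Sigma):
  tr = 7 + 9 + 3 = 19,
  c_1 = (7·9 - (2)²) + (7·3 - (1)²) + (9·3 - (0)²) = 59 + 20 + 27 = 106,
  det = 7·(9·3 - (0)²) - (2)·((2)·3 - (0)·(1)) + (1)·((2)·(0) - 9·(1)) = 7·(27) - (2)·(6) + (1)·(-9) = 168.
  So p(λ) = λ³ - 19λ² + 106λ - 168.
Step 2 — look for an integer root (rational root theorem: any rational root is an integer divisor of 168). Testing λ = 6:
  p(6) = 216 - 684 + 636 - 168 = 0  ✓
  Dividing out (λ - 6): p(λ) = (λ - 6)(λ² - 13λ + 28).
Step 3 — remaining eigenvalues from the quadratic λ² - 13λ + 28 = 0:
  Δ = 13² - 4·28 = 169 - 112 = 57,  λ = (13 ± √57)/2 = (13 ± 7.5498)/2 ≈ 10.2749 or 2.7251.
  Sorted: λ_1 = 10.2749,  λ_2 = 6,  λ_3 = 2.7251  (check: sum = 19 = tr ✓).

Step 4 — unit eigenvector for λ_1 ≈ 10.2749: v spans the null space of (Sigma - λ_1 I), whose rows are
  r_1 = (-3.2749, 2, 1),  r_2 = (2, -1.2749, 0),  r_3 = (1, 0, -7.2749).
  v is orthogonal to every row, so take v ∝ r_1 × r_3 = ((2)·(-7.2749) - (1)·(0), (1)·(1) - (-3.2749)·(-7.2749), (-3.2749)·(0) - (2)·(1)) ≈ (-14.5498, -22.8248, -2).
  Rescale (multiply by -1 so the first nonzero entry is positive): u = (14.5498, 22.8248, 2).
  ||u|| = √((14.5498)² + (22.8248)² + (2)²) = √(736.667) ≈ 27.1416,  v_1 = u/||u|| ≈ (0.5361, 0.841, 0.0737) (||v_1|| = 1).

λ_1 = 10.2749,  λ_2 = 6,  λ_3 = 2.7251;  v_1 ≈ (0.5361, 0.841, 0.0737)


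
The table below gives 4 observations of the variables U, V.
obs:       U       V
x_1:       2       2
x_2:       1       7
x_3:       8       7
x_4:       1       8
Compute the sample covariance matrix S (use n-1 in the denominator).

Step 1 — column means:
  mean(U) = (2 + 1 + 8 + 1) / 4 = 12/4 = 3
  mean(V) = (2 + 7 + 7 + 8) / 4 = 24/4 = 6

Step 2 — sample covariance S[i,j] = (1/(n-1)) · Σ_k (x_{k,i} - mean_i) · (x_{k,j} - mean_j), with n-1 = 3.
  S[U,U] = ((-1)·(-1) + (-2)·(-2) + (5)·(5) + (-2)·(-2)) / 3 = 34/3 = 11.3333
  S[U,V] = ((-1)·(-4) + (-2)·(1) + (5)·(1) + (-2)·(2)) / 3 = 3/3 = 1
  S[V,V] = ((-4)·(-4) + (1)·(1) + (1)·(1) + (2)·(2)) / 3 = 22/3 = 7.3333

S is symmetric (S[j,i] = S[i,j]). Assembling:

S = [[11.3333, 1],
 [1, 7.3333]]


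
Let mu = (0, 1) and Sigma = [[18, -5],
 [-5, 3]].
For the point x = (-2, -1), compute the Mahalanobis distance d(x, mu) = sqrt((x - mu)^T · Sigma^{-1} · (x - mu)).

Step 1 — centre the observation: (x - mu) = (-2, -2).

Step 2 — invert Sigma. det(Sigma) = 18·3 - (-5)² = 29.
  Sigma^{-1} = (1/det) · [[d, -b], [-b, a]] = [[0.1034, 0.1724],
 [0.1724, 0.6207]].

Step 3 — form the quadratic (x - mu)^T · Sigma^{-1} · (x - mu):
  Sigma^{-1} · (x - mu) = (-0.5517, -1.5862).
  (x - mu)^T · [Sigma^{-1} · (x - mu)] = (-2)·(-0.5517) + (-2)·(-1.5862) = 4.2759.

Step 4 — take square root: d = √(4.2759) ≈ 2.0678.

d(x, mu) = √(4.2759) ≈ 2.0678


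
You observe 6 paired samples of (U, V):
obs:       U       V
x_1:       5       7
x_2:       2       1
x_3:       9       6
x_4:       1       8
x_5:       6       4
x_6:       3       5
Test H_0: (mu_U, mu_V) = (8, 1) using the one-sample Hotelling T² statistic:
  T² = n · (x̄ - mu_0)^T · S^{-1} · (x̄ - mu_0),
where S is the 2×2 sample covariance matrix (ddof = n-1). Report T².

Step 1 — sample mean vector:
  mean(U) = (5 + 2 + 9 + 1 + 6 + 3) / 6 = 26/6 = 4.3333
  mean(V) = (7 + 1 + 6 + 8 + 4 + 5) / 6 = 31/6 = 5.1667
  x̄ = (4.3333, 5.1667),  deviation x̄ - mu_0 = (4.3333, 5.1667) - (8, 1) = (-3.6667, 4.1667).

Step 2 — sample covariance matrix, S[i,j] = (1/(n-1)) · Σ_k (x_{k,i} - mean_i) · (x_{k,j} - mean_j), divisor n-1 = 5:
  S[U,U] = ((0.6667)·(0.6667) + (-2.3333)·(-2.3333) + (4.6667)·(4.6667) + (-3.3333)·(-3.3333) + (1.6667)·(1.6667) + (-1.3333)·(-1.3333)) / 5 = 43.3333/5 = 8.6667
  S[U,V] = ((0.6667)·(1.8333) + (-2.3333)·(-4.1667) + (4.6667)·(0.8333) + (-3.3333)·(2.8333) + (1.6667)·(-1.1667) + (-1.3333)·(-0.1667)) / 5 = 3.6667/5 = 0.7333
  S[V,V] = ((1.8333)·(1.8333) + (-4.1667)·(-4.1667) + (0.8333)·(0.8333) + (2.8333)·(2.8333) + (-1.1667)·(-1.1667) + (-0.1667)·(-0.1667)) / 5 = 30.8333/5 = 6.1667
  S = [[8.6667, 0.7333],
 [0.7333, 6.1667]].

Step 3 — invert S. det(S) = 8.6667·6.1667 - (0.7333)² = 52.9067.
  S^{-1} = (1/det) · [[d, -b], [-b, a]] = [[0.1166, -0.0139],
 [-0.0139, 0.1638]].

Step 4 — quadratic form (x̄ - mu_0)^T · S^{-1} · (x̄ - mu_0):
  S^{-1} · (x̄ - mu_0) = (-0.4851, 0.7334),
  (x̄ - mu_0)^T · [...] = (-3.6667)·(-0.4851) + (4.1667)·(0.7334) = 4.8345.

Step 5 — scale by n: T² = 6 · 4.8345 = 29.0071.

T² ≈ 29.0071


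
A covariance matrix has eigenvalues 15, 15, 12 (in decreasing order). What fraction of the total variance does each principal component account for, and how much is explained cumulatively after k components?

Step 1 — total variance = trace(Sigma) = Σ λ_i = 15 + 15 + 12 = 42.

Step 2 — fraction explained by component i = λ_i / Σ λ:
  PC1: 15/42 = 0.3571
  PC2: 15/42 = 0.3571
  PC3: 12/42 = 0.2857

Step 3 — cumulative fraction after k components = (λ_1 + ... + λ_k) / Σ λ:
  k = 1: 15/42 = 0.3571
  k = 2: (15 + 15)/42 = 30/42 = 0.7143
  k = 3: (15 + 15 + 12)/42 = 42/42 = 1

Summary (fraction, with percent):

explained: PC1 0.3571 (35.71%), PC2 0.3571 (35.71%), PC3 0.2857 (28.57%);  cumulative: 0.3571, 0.7143, 1


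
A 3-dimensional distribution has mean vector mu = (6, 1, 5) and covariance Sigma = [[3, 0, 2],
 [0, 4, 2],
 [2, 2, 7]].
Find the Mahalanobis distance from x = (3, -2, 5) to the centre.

Step 1 — centre the observation: (x - mu) = (-3, -3, 0).

Step 2 — invert Sigma (cofactor / det for 3×3, or solve directly):
  Sigma^{-1} = [[0.4286, 0.0714, -0.1429],
 [0.0714, 0.3036, -0.1071],
 [-0.1429, -0.1071, 0.2143]].

Step 3 — form the quadratic (x - mu)^T · Sigma^{-1} · (x - mu):
  Sigma^{-1} · (x - mu) = (-1.5, -1.125, 0.75).
  (x - mu)^T · [Sigma^{-1} · (x - mu)] = (-3)·(-1.5) + (-3)·(-1.125) + (0)·(0.75) = 7.875.

Step 4 — take square root: d = √(7.875) ≈ 2.8062.

d(x, mu) = √(7.875) ≈ 2.8062


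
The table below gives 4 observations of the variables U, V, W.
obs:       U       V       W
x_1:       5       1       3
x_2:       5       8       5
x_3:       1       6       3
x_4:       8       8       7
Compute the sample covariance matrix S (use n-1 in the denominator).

Step 1 — column means:
  mean(U) = (5 + 5 + 1 + 8) / 4 = 19/4 = 4.75
  mean(V) = (1 + 8 + 6 + 8) / 4 = 23/4 = 5.75
  mean(W) = (3 + 5 + 3 + 7) / 4 = 18/4 = 4.5

Step 2 — sample covariance S[i,j] = (1/(n-1)) · Σ_k (x_{k,i} - mean_i) · (x_{k,j} - mean_j), with n-1 = 3.
  S[U,U] = ((0.25)·(0.25) + (0.25)·(0.25) + (-3.75)·(-3.75) + (3.25)·(3.25)) / 3 = 24.75/3 = 8.25
  S[U,V] = ((0.25)·(-4.75) + (0.25)·(2.25) + (-3.75)·(0.25) + (3.25)·(2.25)) / 3 = 5.75/3 = 1.9167
  S[U,W] = ((0.25)·(-1.5) + (0.25)·(0.5) + (-3.75)·(-1.5) + (3.25)·(2.5)) / 3 = 13.5/3 = 4.5
  S[V,V] = ((-4.75)·(-4.75) + (2.25)·(2.25) + (0.25)·(0.25) + (2.25)·(2.25)) / 3 = 32.75/3 = 10.9167
  S[V,W] = ((-4.75)·(-1.5) + (2.25)·(0.5) + (0.25)·(-1.5) + (2.25)·(2.5)) / 3 = 13.5/3 = 4.5
  S[W,W] = ((-1.5)·(-1.5) + (0.5)·(0.5) + (-1.5)·(-1.5) + (2.5)·(2.5)) / 3 = 11/3 = 3.6667

S is symmetric (S[j,i] = S[i,j]). Assembling:

S = [[8.25, 1.9167, 4.5],
 [1.9167, 10.9167, 4.5],
 [4.5, 4.5, 3.6667]]


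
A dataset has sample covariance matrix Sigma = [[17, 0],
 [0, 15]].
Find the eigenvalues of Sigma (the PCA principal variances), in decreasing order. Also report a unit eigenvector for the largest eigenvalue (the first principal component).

Step 1 — characteristic polynomial of 2×2 Sigma:
  det(Sigma - λI) = λ² - trace · λ + det = 0.
  trace = 17 + 15 = 32, det = 17·15 - (0)² = 255.
Step 2 — discriminant:
  Δ = trace² - 4·det = 1024 - 1020 = 4.
Step 3 — eigenvalues:
  λ = (trace ± √Δ)/2 = (32 ± 2)/2,
  λ_1 = 17,  λ_2 = 15.

Step 4 — unit eigenvector for λ_1: Sigma is diagonal, so its eigenvectors are the coordinate axes. λ_1 = 17 is the diagonal entry on the first coordinate axis, hence
  v_1 = (1, 0) (||v_1|| = 1).

λ_1 = 17,  λ_2 = 15;  v_1 ≈ (1, 0)


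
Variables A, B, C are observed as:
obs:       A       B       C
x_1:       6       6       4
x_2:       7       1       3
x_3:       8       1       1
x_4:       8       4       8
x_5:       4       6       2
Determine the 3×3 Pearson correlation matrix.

Step 1 — column means:
  mean(A) = (6 + 7 + 8 + 8 + 4) / 5 = 33/5 = 6.6
  mean(B) = (6 + 1 + 1 + 4 + 6) / 5 = 18/5 = 3.6
  mean(C) = (4 + 3 + 1 + 8 + 2) / 5 = 18/5 = 3.6

Step 2 — sample variances and covariances s[i,j] = (1/(n-1)) · Σ_k (x_{k,i} - mean_i) · (x_{k,j} - mean_j), with n-1 = 4:
  s[A,A] = ((-0.6)·(-0.6) + (0.4)·(0.4) + (1.4)·(1.4) + (1.4)·(1.4) + (-2.6)·(-2.6)) / 4 = 11.2/4 = 2.8
  s[A,B] = ((-0.6)·(2.4) + (0.4)·(-2.6) + (1.4)·(-2.6) + (1.4)·(0.4) + (-2.6)·(2.4)) / 4 = -11.8/4 = -2.95
  s[A,C] = ((-0.6)·(0.4) + (0.4)·(-0.6) + (1.4)·(-2.6) + (1.4)·(4.4) + (-2.6)·(-1.6)) / 4 = 6.2/4 = 1.55
  s[B,B] = ((2.4)·(2.4) + (-2.6)·(-2.6) + (-2.6)·(-2.6) + (0.4)·(0.4) + (2.4)·(2.4)) / 4 = 25.2/4 = 6.3
  s[B,C] = ((2.4)·(0.4) + (-2.6)·(-0.6) + (-2.6)·(-2.6) + (0.4)·(4.4) + (2.4)·(-1.6)) / 4 = 7.2/4 = 1.8
  s[C,C] = ((0.4)·(0.4) + (-0.6)·(-0.6) + (-2.6)·(-2.6) + (4.4)·(4.4) + (-1.6)·(-1.6)) / 4 = 29.2/4 = 7.3
  Sample standard deviations s_i = √(s[i,i]):
  s(A) = √(2.8) = 1.6733
  s(B) = √(6.3) = 2.51
  s(C) = √(7.3) = 2.7019

Step 3 — r_{ij} = s_{ij} / (s_i · s_j):
  r[A,A] = 1 (diagonal).
  r[A,B] = -2.95 / (1.6733 · 2.51) = -2.95 / 4.2 = -0.7024
  r[A,C] = 1.55 / (1.6733 · 2.7019) = 1.55 / 4.5211 = 0.3428
  r[B,B] = 1 (diagonal).
  r[B,C] = 1.8 / (2.51 · 2.7019) = 1.8 / 6.7816 = 0.2654
  r[C,C] = 1 (diagonal).

R is symmetric with unit diagonal. Assembling:

R = [[1, -0.7024, 0.3428],
 [-0.7024, 1, 0.2654],
 [0.3428, 0.2654, 1]]


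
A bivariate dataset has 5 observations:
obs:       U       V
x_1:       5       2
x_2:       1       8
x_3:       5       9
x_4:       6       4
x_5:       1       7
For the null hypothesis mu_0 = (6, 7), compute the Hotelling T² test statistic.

Step 1 — sample mean vector:
  mean(U) = (5 + 1 + 5 + 6 + 1) / 5 = 18/5 = 3.6
  mean(V) = (2 + 8 + 9 + 4 + 7) / 5 = 30/5 = 6
  x̄ = (3.6, 6),  deviation x̄ - mu_0 = (3.6, 6) - (6, 7) = (-2.4, -1).

Step 2 — sample covariance matrix, S[i,j] = (1/(n-1)) · Σ_k (x_{k,i} - mean_i) · (x_{k,j} - mean_j), divisor n-1 = 4:
  S[U,U] = ((1.4)·(1.4) + (-2.6)·(-2.6) + (1.4)·(1.4) + (2.4)·(2.4) + (-2.6)·(-2.6)) / 4 = 23.2/4 = 5.8
  S[U,V] = ((1.4)·(-4) + (-2.6)·(2) + (1.4)·(3) + (2.4)·(-2) + (-2.6)·(1)) / 4 = -14/4 = -3.5
  S[V,V] = ((-4)·(-4) + (2)·(2) + (3)·(3) + (-2)·(-2) + (1)·(1)) / 4 = 34/4 = 8.5
  S = [[5.8, -3.5],
 [-3.5, 8.5]].

Step 3 — invert S. det(S) = 5.8·8.5 - (-3.5)² = 37.05.
  S^{-1} = (1/det) · [[d, -b], [-b, a]] = [[0.2294, 0.0945],
 [0.0945, 0.1565]].

Step 4 — quadratic form (x̄ - mu_0)^T · S^{-1} · (x̄ - mu_0):
  S^{-1} · (x̄ - mu_0) = (-0.6451, -0.3833),
  (x̄ - mu_0)^T · [...] = (-2.4)·(-0.6451) + (-1)·(-0.3833) = 1.9314.

Step 5 — scale by n: T² = 5 · 1.9314 = 9.6572.

T² ≈ 9.6572


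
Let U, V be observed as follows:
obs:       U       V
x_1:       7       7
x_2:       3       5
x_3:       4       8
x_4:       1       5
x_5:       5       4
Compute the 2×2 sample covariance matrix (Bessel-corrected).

Step 1 — column means:
  mean(U) = (7 + 3 + 4 + 1 + 5) / 5 = 20/5 = 4
  mean(V) = (7 + 5 + 8 + 5 + 4) / 5 = 29/5 = 5.8

Step 2 — sample covariance S[i,j] = (1/(n-1)) · Σ_k (x_{k,i} - mean_i) · (x_{k,j} - mean_j), with n-1 = 4.
  S[U,U] = ((3)·(3) + (-1)·(-1) + (0)·(0) + (-3)·(-3) + (1)·(1)) / 4 = 20/4 = 5
  S[U,V] = ((3)·(1.2) + (-1)·(-0.8) + (0)·(2.2) + (-3)·(-0.8) + (1)·(-1.8)) / 4 = 5/4 = 1.25
  S[V,V] = ((1.2)·(1.2) + (-0.8)·(-0.8) + (2.2)·(2.2) + (-0.8)·(-0.8) + (-1.8)·(-1.8)) / 4 = 10.8/4 = 2.7

S is symmetric (S[j,i] = S[i,j]). Assembling:

S = [[5, 1.25],
 [1.25, 2.7]]


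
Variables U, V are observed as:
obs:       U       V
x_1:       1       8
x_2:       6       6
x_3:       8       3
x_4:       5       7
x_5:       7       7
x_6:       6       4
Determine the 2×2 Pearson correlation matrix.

Step 1 — column means:
  mean(U) = (1 + 6 + 8 + 5 + 7 + 6) / 6 = 33/6 = 5.5
  mean(V) = (8 + 6 + 3 + 7 + 7 + 4) / 6 = 35/6 = 5.8333

Step 2 — sample variances and covariances s[i,j] = (1/(n-1)) · Σ_k (x_{k,i} - mean_i) · (x_{k,j} - mean_j), with n-1 = 5:
  s[U,U] = ((-4.5)·(-4.5) + (0.5)·(0.5) + (2.5)·(2.5) + (-0.5)·(-0.5) + (1.5)·(1.5) + (0.5)·(0.5)) / 5 = 29.5/5 = 5.9
  s[U,V] = ((-4.5)·(2.1667) + (0.5)·(0.1667) + (2.5)·(-2.8333) + (-0.5)·(1.1667) + (1.5)·(1.1667) + (0.5)·(-1.8333)) / 5 = -16.5/5 = -3.3
  s[V,V] = ((2.1667)·(2.1667) + (0.1667)·(0.1667) + (-2.8333)·(-2.8333) + (1.1667)·(1.1667) + (1.1667)·(1.1667) + (-1.8333)·(-1.8333)) / 5 = 18.8333/5 = 3.7667
  Sample standard deviations s_i = √(s[i,i]):
  s(U) = √(5.9) = 2.429
  s(V) = √(3.7667) = 1.9408

Step 3 — r_{ij} = s_{ij} / (s_i · s_j):
  r[U,U] = 1 (diagonal).
  r[U,V] = -3.3 / (2.429 · 1.9408) = -3.3 / 4.7142 = -0.7
  r[V,V] = 1 (diagonal).

R is symmetric with unit diagonal. Assembling:

R = [[1, -0.7],
 [-0.7, 1]]


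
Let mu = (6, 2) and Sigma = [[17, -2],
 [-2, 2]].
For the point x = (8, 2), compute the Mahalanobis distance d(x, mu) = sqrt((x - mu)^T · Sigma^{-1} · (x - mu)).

Step 1 — centre the observation: (x - mu) = (2, 0).

Step 2 — invert Sigma. det(Sigma) = 17·2 - (-2)² = 30.
  Sigma^{-1} = (1/det) · [[d, -b], [-b, a]] = [[0.0667, 0.0667],
 [0.0667, 0.5667]].

Step 3 — form the quadratic (x - mu)^T · Sigma^{-1} · (x - mu):
  Sigma^{-1} · (x - mu) = (0.1333, 0.1333).
  (x - mu)^T · [Sigma^{-1} · (x - mu)] = (2)·(0.1333) + (0)·(0.1333) = 0.2667.

Step 4 — take square root: d = √(0.2667) ≈ 0.5164.

d(x, mu) = √(0.2667) ≈ 0.5164


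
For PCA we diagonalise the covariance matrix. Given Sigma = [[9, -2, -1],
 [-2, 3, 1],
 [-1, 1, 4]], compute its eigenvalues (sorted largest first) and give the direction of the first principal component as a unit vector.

Step 1 — characteristic polynomial p(λ) = det(λI - Sigma) = λ³ - tr·λ² + c_1·λ - det, where tr = trace, c_1 = sum of the principal 2×2 minors, det = det(Sigma):
  tr = 9 + 3 + 4 = 16,
  c_1 = (9·3 - (-2)²) + (9·4 - (-1)²) + (3·4 - (1)²) = 23 + 35 + 11 = 69,
  det = 9·(3·4 - (1)²) - (-2)·((-2)·4 - (1)·(-1)) + (-1)·((-2)·(1) - 3·(-1)) = 9·(11) - (-2)·(-7) + (-1)·(1) = 84.
  So p(λ) = λ³ - 16λ² + 69λ - 84.
Step 2 — look for an integer root (rational root theorem: any rational root is an integer divisor of 84). Testing λ = 4:
  p(4) = 64 - 256 + 276 - 84 = 0  ✓
  Dividing out (λ - 4): p(λ) = (λ - 4)(λ² - 12λ + 21).
Step 3 — remaining eigenvalues from the quadratic λ² - 12λ + 21 = 0:
  Δ = 12² - 4·21 = 144 - 84 = 60,  λ = (12 ± √60)/2 = (12 ± 7.746)/2 ≈ 9.873 or 2.127.
  Sorted: λ_1 = 9.873,  λ_2 = 4,  λ_3 = 2.127  (check: sum = 16 = tr ✓).

Step 4 — unit eigenvector for λ_1 ≈ 9.873: v spans the null space of (Sigma - λ_1 I), whose rows are
  r_1 = (-0.873, -2, -1),  r_2 = (-2, -6.873, 1),  r_3 = (-1, 1, -5.873).
  v is orthogonal to every row, so take v ∝ r_1 × r_2 = ((-2)·(1) - (-1)·(-6.873), (-1)·(-2) - (-0.873)·(1), (-0.873)·(-6.873) - (-2)·(-2)) ≈ (-8.873, 2.873, 2).
  Rescale (multiply by -1 so the first nonzero entry is positive): u = (8.873, -2.873, -2).
  ||u|| = √((8.873)² + (-2.873)² + (-2)²) = √(90.9839) ≈ 9.5385,  v_1 = u/||u|| ≈ (0.9302, -0.3012, -0.2097) (||v_1|| = 1).

λ_1 = 9.873,  λ_2 = 4,  λ_3 = 2.127;  v_1 ≈ (0.9302, -0.3012, -0.2097)


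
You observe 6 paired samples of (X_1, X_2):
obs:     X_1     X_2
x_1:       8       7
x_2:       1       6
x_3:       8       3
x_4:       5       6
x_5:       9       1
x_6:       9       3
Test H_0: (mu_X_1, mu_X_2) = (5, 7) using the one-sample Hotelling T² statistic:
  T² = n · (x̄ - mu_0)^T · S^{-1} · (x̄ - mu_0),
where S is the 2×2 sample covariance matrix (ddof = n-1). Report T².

Step 1 — sample mean vector:
  mean(X_1) = (8 + 1 + 8 + 5 + 9 + 9) / 6 = 40/6 = 6.6667
  mean(X_2) = (7 + 6 + 3 + 6 + 1 + 3) / 6 = 26/6 = 4.3333
  x̄ = (6.6667, 4.3333),  deviation x̄ - mu_0 = (6.6667, 4.3333) - (5, 7) = (1.6667, -2.6667).

Step 2 — sample covariance matrix, S[i,j] = (1/(n-1)) · Σ_k (x_{k,i} - mean_i) · (x_{k,j} - mean_j), divisor n-1 = 5:
  S[X_1,X_1] = ((1.3333)·(1.3333) + (-5.6667)·(-5.6667) + (1.3333)·(1.3333) + (-1.6667)·(-1.6667) + (2.3333)·(2.3333) + (2.3333)·(2.3333)) / 5 = 49.3333/5 = 9.8667
  S[X_1,X_2] = ((1.3333)·(2.6667) + (-5.6667)·(1.6667) + (1.3333)·(-1.3333) + (-1.6667)·(1.6667) + (2.3333)·(-3.3333) + (2.3333)·(-1.3333)) / 5 = -21.3333/5 = -4.2667
  S[X_2,X_2] = ((2.6667)·(2.6667) + (1.6667)·(1.6667) + (-1.3333)·(-1.3333) + (1.6667)·(1.6667) + (-3.3333)·(-3.3333) + (-1.3333)·(-1.3333)) / 5 = 27.3333/5 = 5.4667
  S = [[9.8667, -4.2667],
 [-4.2667, 5.4667]].

Step 3 — invert S. det(S) = 9.8667·5.4667 - (-4.2667)² = 35.7333.
  S^{-1} = (1/det) · [[d, -b], [-b, a]] = [[0.153, 0.1194],
 [0.1194, 0.2761]].

Step 4 — quadratic form (x̄ - mu_0)^T · S^{-1} · (x̄ - mu_0):
  S^{-1} · (x̄ - mu_0) = (-0.0634, -0.5373),
  (x̄ - mu_0)^T · [...] = (1.6667)·(-0.0634) + (-2.6667)·(-0.5373) = 1.3271.

Step 5 — scale by n: T² = 6 · 1.3271 = 7.9627.

T² ≈ 7.9627


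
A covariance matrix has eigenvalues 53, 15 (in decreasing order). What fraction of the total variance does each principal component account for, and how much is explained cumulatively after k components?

Step 1 — total variance = trace(Sigma) = Σ λ_i = 53 + 15 = 68.

Step 2 — fraction explained by component i = λ_i / Σ λ:
  PC1: 53/68 = 0.7794
  PC2: 15/68 = 0.2206

Step 3 — cumulative fraction after k components = (λ_1 + ... + λ_k) / Σ λ:
  k = 1: 53/68 = 0.7794
  k = 2: (53 + 15)/68 = 68/68 = 1

Summary (fraction, with percent):

explained: PC1 0.7794 (77.94%), PC2 0.2206 (22.06%);  cumulative: 0.7794, 1


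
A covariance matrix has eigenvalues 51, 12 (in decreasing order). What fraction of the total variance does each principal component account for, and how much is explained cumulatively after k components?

Step 1 — total variance = trace(Sigma) = Σ λ_i = 51 + 12 = 63.

Step 2 — fraction explained by component i = λ_i / Σ λ:
  PC1: 51/63 = 0.8095
  PC2: 12/63 = 0.1905

Step 3 — cumulative fraction after k components = (λ_1 + ... + λ_k) / Σ λ:
  k = 1: 51/63 = 0.8095
  k = 2: (51 + 12)/63 = 63/63 = 1

Summary (fraction, with percent):

explained: PC1 0.8095 (80.95%), PC2 0.1905 (19.05%);  cumulative: 0.8095, 1


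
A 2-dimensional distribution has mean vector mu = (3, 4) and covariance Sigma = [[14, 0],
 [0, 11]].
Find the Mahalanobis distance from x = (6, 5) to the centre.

Step 1 — centre the observation: (x - mu) = (3, 1).

Step 2 — invert Sigma. det(Sigma) = 14·11 - (0)² = 154.
  Sigma^{-1} = (1/det) · [[d, -b], [-b, a]] = [[0.0714, 0],
 [0, 0.0909]].

Step 3 — form the quadratic (x - mu)^T · Sigma^{-1} · (x - mu):
  Sigma^{-1} · (x - mu) = (0.2143, 0.0909).
  (x - mu)^T · [Sigma^{-1} · (x - mu)] = (3)·(0.2143) + (1)·(0.0909) = 0.7338.

Step 4 — take square root: d = √(0.7338) ≈ 0.8566.

d(x, mu) = √(0.7338) ≈ 0.8566


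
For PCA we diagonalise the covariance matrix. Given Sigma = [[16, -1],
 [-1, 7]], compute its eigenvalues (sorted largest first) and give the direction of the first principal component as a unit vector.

Step 1 — characteristic polynomial of 2×2 Sigma:
  det(Sigma - λI) = λ² - trace · λ + det = 0.
  trace = 16 + 7 = 23, det = 16·7 - (-1)² = 111.
Step 2 — discriminant:
  Δ = trace² - 4·det = 529 - 444 = 85.
Step 3 — eigenvalues:
  λ = (trace ± √Δ)/2 = (23 ± 9.2195)/2,
  λ_1 = 16.1098,  λ_2 = 6.8902.

Step 4 — unit eigenvector for λ_1: solve (Sigma - λ_1 I)v = 0. First row:
  (16 - 16.1098)·v_x + (-1)·v_y = 0, i.e. (-0.1098)·v_x + (-1)·v_y = 0,
  so v ∝ (b, λ_1 - a) = (-1, 0.1098); multiply by -1 so the first entry is positive: u = (1, -0.1098).
  ||u|| = √((1)² + (-0.1098)²) = √(1.012) ≈ 1.006,
  v_1 = u/||u|| ≈ (0.994, -0.1091) (||v_1|| = 1).

λ_1 = 16.1098,  λ_2 = 6.8902;  v_1 ≈ (0.994, -0.1091)


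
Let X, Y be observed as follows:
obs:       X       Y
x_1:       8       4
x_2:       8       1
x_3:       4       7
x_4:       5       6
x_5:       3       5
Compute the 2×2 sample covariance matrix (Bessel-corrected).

Step 1 — column means:
  mean(X) = (8 + 8 + 4 + 5 + 3) / 5 = 28/5 = 5.6
  mean(Y) = (4 + 1 + 7 + 6 + 5) / 5 = 23/5 = 4.6

Step 2 — sample covariance S[i,j] = (1/(n-1)) · Σ_k (x_{k,i} - mean_i) · (x_{k,j} - mean_j), with n-1 = 4.
  S[X,X] = ((2.4)·(2.4) + (2.4)·(2.4) + (-1.6)·(-1.6) + (-0.6)·(-0.6) + (-2.6)·(-2.6)) / 4 = 21.2/4 = 5.3
  S[X,Y] = ((2.4)·(-0.6) + (2.4)·(-3.6) + (-1.6)·(2.4) + (-0.6)·(1.4) + (-2.6)·(0.4)) / 4 = -15.8/4 = -3.95
  S[Y,Y] = ((-0.6)·(-0.6) + (-3.6)·(-3.6) + (2.4)·(2.4) + (1.4)·(1.4) + (0.4)·(0.4)) / 4 = 21.2/4 = 5.3

S is symmetric (S[j,i] = S[i,j]). Assembling:

S = [[5.3, -3.95],
 [-3.95, 5.3]]


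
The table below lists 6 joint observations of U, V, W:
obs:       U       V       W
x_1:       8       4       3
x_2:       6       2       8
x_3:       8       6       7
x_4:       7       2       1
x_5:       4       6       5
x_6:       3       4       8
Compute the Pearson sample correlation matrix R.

Step 1 — column means:
  mean(U) = (8 + 6 + 8 + 7 + 4 + 3) / 6 = 36/6 = 6
  mean(V) = (4 + 2 + 6 + 2 + 6 + 4) / 6 = 24/6 = 4
  mean(W) = (3 + 8 + 7 + 1 + 5 + 8) / 6 = 32/6 = 5.3333

Step 2 — sample variances and covariances s[i,j] = (1/(n-1)) · Σ_k (x_{k,i} - mean_i) · (x_{k,j} - mean_j), with n-1 = 5:
  s[U,U] = ((2)·(2) + (0)·(0) + (2)·(2) + (1)·(1) + (-2)·(-2) + (-3)·(-3)) / 5 = 22/5 = 4.4
  s[U,V] = ((2)·(0) + (0)·(-2) + (2)·(2) + (1)·(-2) + (-2)·(2) + (-3)·(0)) / 5 = -2/5 = -0.4
  s[U,W] = ((2)·(-2.3333) + (0)·(2.6667) + (2)·(1.6667) + (1)·(-4.3333) + (-2)·(-0.3333) + (-3)·(2.6667)) / 5 = -13/5 = -2.6
  s[V,V] = ((0)·(0) + (-2)·(-2) + (2)·(2) + (-2)·(-2) + (2)·(2) + (0)·(0)) / 5 = 16/5 = 3.2
  s[V,W] = ((0)·(-2.3333) + (-2)·(2.6667) + (2)·(1.6667) + (-2)·(-4.3333) + (2)·(-0.3333) + (0)·(2.6667)) / 5 = 6/5 = 1.2
  s[W,W] = ((-2.3333)·(-2.3333) + (2.6667)·(2.6667) + (1.6667)·(1.6667) + (-4.3333)·(-4.3333) + (-0.3333)·(-0.3333) + (2.6667)·(2.6667)) / 5 = 41.3333/5 = 8.2667
  Sample standard deviations s_i = √(s[i,i]):
  s(U) = √(4.4) = 2.0976
  s(V) = √(3.2) = 1.7889
  s(W) = √(8.2667) = 2.8752

Step 3 — r_{ij} = s_{ij} / (s_i · s_j):
  r[U,U] = 1 (diagonal).
  r[U,V] = -0.4 / (2.0976 · 1.7889) = -0.4 / 3.7523 = -0.1066
  r[U,W] = -2.6 / (2.0976 · 2.8752) = -2.6 / 6.031 = -0.4311
  r[V,V] = 1 (diagonal).
  r[V,W] = 1.2 / (1.7889 · 2.8752) = 1.2 / 5.1433 = 0.2333
  r[W,W] = 1 (diagonal).

R is symmetric with unit diagonal. Assembling:

R = [[1, -0.1066, -0.4311],
 [-0.1066, 1, 0.2333],
 [-0.4311, 0.2333, 1]]


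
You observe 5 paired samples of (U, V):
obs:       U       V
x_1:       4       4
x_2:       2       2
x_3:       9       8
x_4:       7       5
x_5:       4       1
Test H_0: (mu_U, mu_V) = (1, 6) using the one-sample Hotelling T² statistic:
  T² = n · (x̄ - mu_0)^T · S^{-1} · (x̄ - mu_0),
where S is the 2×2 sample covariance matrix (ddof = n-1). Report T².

Step 1 — sample mean vector:
  mean(U) = (4 + 2 + 9 + 7 + 4) / 5 = 26/5 = 5.2
  mean(V) = (4 + 2 + 8 + 5 + 1) / 5 = 20/5 = 4
  x̄ = (5.2, 4),  deviation x̄ - mu_0 = (5.2, 4) - (1, 6) = (4.2, -2).

Step 2 — sample covariance matrix, S[i,j] = (1/(n-1)) · Σ_k (x_{k,i} - mean_i) · (x_{k,j} - mean_j), divisor n-1 = 4:
  S[U,U] = ((-1.2)·(-1.2) + (-3.2)·(-3.2) + (3.8)·(3.8) + (1.8)·(1.8) + (-1.2)·(-1.2)) / 4 = 30.8/4 = 7.7
  S[U,V] = ((-1.2)·(0) + (-3.2)·(-2) + (3.8)·(4) + (1.8)·(1) + (-1.2)·(-3)) / 4 = 27/4 = 6.75
  S[V,V] = ((0)·(0) + (-2)·(-2) + (4)·(4) + (1)·(1) + (-3)·(-3)) / 4 = 30/4 = 7.5
  S = [[7.7, 6.75],
 [6.75, 7.5]].

Step 3 — invert S. det(S) = 7.7·7.5 - (6.75)² = 12.1875.
  S^{-1} = (1/det) · [[d, -b], [-b, a]] = [[0.6154, -0.5538],
 [-0.5538, 0.6318]].

Step 4 — quadratic form (x̄ - mu_0)^T · S^{-1} · (x̄ - mu_0):
  S^{-1} · (x̄ - mu_0) = (3.6923, -3.5897),
  (x̄ - mu_0)^T · [...] = (4.2)·(3.6923) + (-2)·(-3.5897) = 22.6872.

Step 5 — scale by n: T² = 5 · 22.6872 = 113.4359.

T² ≈ 113.4359


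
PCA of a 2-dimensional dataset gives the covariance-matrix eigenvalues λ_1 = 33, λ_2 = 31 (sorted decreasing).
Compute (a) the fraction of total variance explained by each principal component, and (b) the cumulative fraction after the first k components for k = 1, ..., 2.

Step 1 — total variance = trace(Sigma) = Σ λ_i = 33 + 31 = 64.

Step 2 — fraction explained by component i = λ_i / Σ λ:
  PC1: 33/64 = 0.5156
  PC2: 31/64 = 0.4844

Step 3 — cumulative fraction after k components = (λ_1 + ... + λ_k) / Σ λ:
  k = 1: 33/64 = 0.5156
  k = 2: (33 + 31)/64 = 64/64 = 1

Summary (fraction, with percent):

explained: PC1 0.5156 (51.56%), PC2 0.4844 (48.44%);  cumulative: 0.5156, 1


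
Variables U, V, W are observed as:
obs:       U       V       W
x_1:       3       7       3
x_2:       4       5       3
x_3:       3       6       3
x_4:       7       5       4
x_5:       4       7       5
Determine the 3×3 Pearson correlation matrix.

Step 1 — column means:
  mean(U) = (3 + 4 + 3 + 7 + 4) / 5 = 21/5 = 4.2
  mean(V) = (7 + 5 + 6 + 5 + 7) / 5 = 30/5 = 6
  mean(W) = (3 + 3 + 3 + 4 + 5) / 5 = 18/5 = 3.6

Step 2 — sample variances and covariances s[i,j] = (1/(n-1)) · Σ_k (x_{k,i} - mean_i) · (x_{k,j} - mean_j), with n-1 = 4:
  s[U,U] = ((-1.2)·(-1.2) + (-0.2)·(-0.2) + (-1.2)·(-1.2) + (2.8)·(2.8) + (-0.2)·(-0.2)) / 4 = 10.8/4 = 2.7
  s[U,V] = ((-1.2)·(1) + (-0.2)·(-1) + (-1.2)·(0) + (2.8)·(-1) + (-0.2)·(1)) / 4 = -4/4 = -1
  s[U,W] = ((-1.2)·(-0.6) + (-0.2)·(-0.6) + (-1.2)·(-0.6) + (2.8)·(0.4) + (-0.2)·(1.4)) / 4 = 2.4/4 = 0.6
  s[V,V] = ((1)·(1) + (-1)·(-1) + (0)·(0) + (-1)·(-1) + (1)·(1)) / 4 = 4/4 = 1
  s[V,W] = ((1)·(-0.6) + (-1)·(-0.6) + (0)·(-0.6) + (-1)·(0.4) + (1)·(1.4)) / 4 = 1/4 = 0.25
  s[W,W] = ((-0.6)·(-0.6) + (-0.6)·(-0.6) + (-0.6)·(-0.6) + (0.4)·(0.4) + (1.4)·(1.4)) / 4 = 3.2/4 = 0.8
  Sample standard deviations s_i = √(s[i,i]):
  s(U) = √(2.7) = 1.6432
  s(V) = √(1) = 1
  s(W) = √(0.8) = 0.8944

Step 3 — r_{ij} = s_{ij} / (s_i · s_j):
  r[U,U] = 1 (diagonal).
  r[U,V] = -1 / (1.6432 · 1) = -1 / 1.6432 = -0.6086
  r[U,W] = 0.6 / (1.6432 · 0.8944) = 0.6 / 1.4697 = 0.4082
  r[V,V] = 1 (diagonal).
  r[V,W] = 0.25 / (1 · 0.8944) = 0.25 / 0.8944 = 0.2795
  r[W,W] = 1 (diagonal).

R is symmetric with unit diagonal. Assembling:

R = [[1, -0.6086, 0.4082],
 [-0.6086, 1, 0.2795],
 [0.4082, 0.2795, 1]]


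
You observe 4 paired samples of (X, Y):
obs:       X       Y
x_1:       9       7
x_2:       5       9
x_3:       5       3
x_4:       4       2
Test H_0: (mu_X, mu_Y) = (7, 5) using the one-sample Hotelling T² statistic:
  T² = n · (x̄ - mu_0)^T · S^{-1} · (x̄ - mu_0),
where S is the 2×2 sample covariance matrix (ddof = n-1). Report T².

Step 1 — sample mean vector:
  mean(X) = (9 + 5 + 5 + 4) / 4 = 23/4 = 5.75
  mean(Y) = (7 + 9 + 3 + 2) / 4 = 21/4 = 5.25
  x̄ = (5.75, 5.25),  deviation x̄ - mu_0 = (5.75, 5.25) - (7, 5) = (-1.25, 0.25).

Step 2 — sample covariance matrix, S[i,j] = (1/(n-1)) · Σ_k (x_{k,i} - mean_i) · (x_{k,j} - mean_j), divisor n-1 = 3:
  S[X,X] = ((3.25)·(3.25) + (-0.75)·(-0.75) + (-0.75)·(-0.75) + (-1.75)·(-1.75)) / 3 = 14.75/3 = 4.9167
  S[X,Y] = ((3.25)·(1.75) + (-0.75)·(3.75) + (-0.75)·(-2.25) + (-1.75)·(-3.25)) / 3 = 10.25/3 = 3.4167
  S[Y,Y] = ((1.75)·(1.75) + (3.75)·(3.75) + (-2.25)·(-2.25) + (-3.25)·(-3.25)) / 3 = 32.75/3 = 10.9167
  S = [[4.9167, 3.4167],
 [3.4167, 10.9167]].

Step 3 — invert S. det(S) = 4.9167·10.9167 - (3.4167)² = 42.
  S^{-1} = (1/det) · [[d, -b], [-b, a]] = [[0.2599, -0.0813],
 [-0.0813, 0.1171]].

Step 4 — quadratic form (x̄ - mu_0)^T · S^{-1} · (x̄ - mu_0):
  S^{-1} · (x̄ - mu_0) = (-0.3452, 0.131),
  (x̄ - mu_0)^T · [...] = (-1.25)·(-0.3452) + (0.25)·(0.131) = 0.4643.

Step 5 — scale by n: T² = 4 · 0.4643 = 1.8571.

T² ≈ 1.8571
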